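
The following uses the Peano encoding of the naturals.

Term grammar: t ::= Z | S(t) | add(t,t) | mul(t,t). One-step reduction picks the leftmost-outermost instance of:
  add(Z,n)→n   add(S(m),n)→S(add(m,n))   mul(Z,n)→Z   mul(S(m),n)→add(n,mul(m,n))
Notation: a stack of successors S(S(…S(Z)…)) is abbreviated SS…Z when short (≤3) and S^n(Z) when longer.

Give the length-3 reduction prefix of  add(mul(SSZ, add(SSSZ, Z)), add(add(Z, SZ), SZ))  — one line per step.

  start: add(mul(SSZ, add(SSSZ, Z)), add(add(Z, SZ), SZ))
  step 1: add(add(add(SSSZ, Z), mul(SZ, add(SSSZ, Z))), add(add(Z, SZ), SZ))
  step 2: add(add(S(add(SSZ, Z)), mul(SZ, add(SSSZ, Z))), add(add(Z, SZ), SZ))
  step 3: add(S(add(add(SSZ, Z), mul(SZ, add(SSSZ, Z)))), add(add(Z, SZ), SZ))

Answer: after 3 steps: add(S(add(add(SSZ, Z), mul(SZ, add(SSSZ, Z)))), add(add(Z, SZ), SZ))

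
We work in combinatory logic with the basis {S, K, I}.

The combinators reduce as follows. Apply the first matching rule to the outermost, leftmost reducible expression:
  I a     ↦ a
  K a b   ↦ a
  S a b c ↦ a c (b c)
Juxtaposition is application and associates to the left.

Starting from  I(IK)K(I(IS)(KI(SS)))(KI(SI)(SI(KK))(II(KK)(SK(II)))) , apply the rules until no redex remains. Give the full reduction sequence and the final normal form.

  start: I(IK)K(I(IS)(KI(SS)))(KI(SI)(SI(KK))(II(KK)(SK(II))))
  [1] IKK(I(IS)(KI(SS)))(KI(SI)(SI(KK))(II(KK)(SK(II))))
  [2] KK(I(IS)(KI(SS)))(KI(SI)(SI(KK))(II(KK)(SK(II))))
  [3] K(KI(SI)(SI(KK))(II(KK)(SK(II))))
  [4] K(I(SI(KK))(II(KK)(SK(II))))
  [5] K(SI(KK)(II(KK)(SK(II))))
  [6] K(I(II(KK)(SK(II)))(KK(II(KK)(SK(II)))))
  [7] K(II(KK)(SK(II))(KK(II(KK)(SK(II)))))
  [8] K(I(KK)(SK(II))(KK(II(KK)(SK(II)))))
  [9] K(KK(SK(II))(KK(II(KK)(SK(II)))))
  [10] K(K(KK(II(KK)(SK(II)))))
  [11] K(KK)

Answer: normal form = K(KK)  (in 11 steps)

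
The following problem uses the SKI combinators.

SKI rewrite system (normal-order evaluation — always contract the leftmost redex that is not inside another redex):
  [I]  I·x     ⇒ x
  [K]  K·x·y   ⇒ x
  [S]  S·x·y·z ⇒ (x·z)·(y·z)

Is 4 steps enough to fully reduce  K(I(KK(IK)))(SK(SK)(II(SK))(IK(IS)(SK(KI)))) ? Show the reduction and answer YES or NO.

  start: K(I(KK(IK)))(SK(SK)(II(SK))(IK(IS)(SK(KI))))
  [1] I(KK(IK))
  [2] KK(IK)
  [3] K

Answer: YES — reaches normal form K in 3 ≤ 4 steps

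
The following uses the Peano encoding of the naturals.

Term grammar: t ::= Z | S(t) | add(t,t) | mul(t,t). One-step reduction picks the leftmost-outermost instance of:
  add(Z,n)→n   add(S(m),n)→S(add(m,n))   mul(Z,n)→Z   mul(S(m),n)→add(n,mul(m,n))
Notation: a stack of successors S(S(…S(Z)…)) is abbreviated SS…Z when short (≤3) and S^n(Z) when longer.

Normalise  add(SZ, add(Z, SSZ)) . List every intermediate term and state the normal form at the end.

  start: add(SZ, add(Z, SSZ))
  [1] S(add(Z, add(Z, SSZ)))
  [2] S(add(Z, SSZ))
  [3] SSSZ

Answer: normal form = SSSZ  (in 3 steps)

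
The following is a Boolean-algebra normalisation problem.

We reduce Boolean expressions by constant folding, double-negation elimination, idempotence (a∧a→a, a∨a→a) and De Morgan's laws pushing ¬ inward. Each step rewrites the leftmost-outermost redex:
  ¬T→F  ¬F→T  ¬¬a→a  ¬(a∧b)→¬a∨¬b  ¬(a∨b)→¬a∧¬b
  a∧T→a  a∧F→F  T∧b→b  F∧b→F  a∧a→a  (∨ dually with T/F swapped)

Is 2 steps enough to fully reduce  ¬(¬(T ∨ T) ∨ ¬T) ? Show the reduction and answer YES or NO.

Answer: NO — after 2 steps the term is (T ∨ T) ∧ ¬¬T, not yet normal

Derivation:
  start: ¬(¬(T ∨ T) ∨ ¬T)
  step 1: ¬¬(T ∨ T) ∧ ¬¬T
  step 2: (T ∨ T) ∧ ¬¬T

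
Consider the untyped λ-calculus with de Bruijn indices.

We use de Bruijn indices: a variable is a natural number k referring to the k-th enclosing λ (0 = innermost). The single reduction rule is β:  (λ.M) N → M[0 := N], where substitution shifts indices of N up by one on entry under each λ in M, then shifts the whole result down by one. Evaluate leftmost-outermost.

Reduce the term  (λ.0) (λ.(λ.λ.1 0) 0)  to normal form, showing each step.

Answer: normal form = λ.λ.1 0  (in 2 steps)

Reduction:
  start: (λ.0) (λ.(λ.λ.1 0) 0)
  step 1: λ.(λ.λ.1 0) 0
  step 2: λ.λ.1 0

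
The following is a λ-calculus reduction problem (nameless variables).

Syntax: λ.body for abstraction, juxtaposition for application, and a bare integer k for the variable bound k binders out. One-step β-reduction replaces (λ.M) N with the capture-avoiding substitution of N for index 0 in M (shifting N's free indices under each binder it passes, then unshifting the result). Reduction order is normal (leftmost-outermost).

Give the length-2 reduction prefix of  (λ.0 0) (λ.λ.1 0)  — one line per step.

Answer: after 2 steps: λ.(λ.λ.1 0) 0

Working:
  start: (λ.0 0) (λ.λ.1 0)
  step 1: (λ.λ.1 0) (λ.λ.1 0)
  step 2: λ.(λ.λ.1 0) 0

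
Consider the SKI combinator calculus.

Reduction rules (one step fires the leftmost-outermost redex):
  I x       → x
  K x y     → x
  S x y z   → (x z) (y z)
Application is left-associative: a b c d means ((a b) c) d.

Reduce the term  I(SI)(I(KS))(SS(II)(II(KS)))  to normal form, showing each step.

Answer: normal form = SS  (in 13 steps)

Derivation:
  start: I(SI)(I(KS))(SS(II)(II(KS)))
  step 1: SI(I(KS))(SS(II)(II(KS)))
  step 2: I(SS(II)(II(KS)))(I(KS)(SS(II)(II(KS))))
  step 3: SS(II)(II(KS))(I(KS)(SS(II)(II(KS))))
  step 4: S(II(KS))(II(II(KS)))(I(KS)(SS(II)(II(KS))))
  step 5: II(KS)(I(KS)(SS(II)(II(KS))))(II(II(KS))(I(KS)(SS(II)(II(KS)))))
  step 6: I(KS)(I(KS)(SS(II)(II(KS))))(II(II(KS))(I(KS)(SS(II)(II(KS)))))
  step 7: KS(I(KS)(SS(II)(II(KS))))(II(II(KS))(I(KS)(SS(II)(II(KS)))))
  step 8: S(II(II(KS))(I(KS)(SS(II)(II(KS)))))
  step 9: S(I(II(KS))(I(KS)(SS(II)(II(KS)))))
  step 10: S(II(KS)(I(KS)(SS(II)(II(KS)))))
  step 11: S(I(KS)(I(KS)(SS(II)(II(KS)))))
  step 12: S(KS(I(KS)(SS(II)(II(KS)))))
  step 13: SS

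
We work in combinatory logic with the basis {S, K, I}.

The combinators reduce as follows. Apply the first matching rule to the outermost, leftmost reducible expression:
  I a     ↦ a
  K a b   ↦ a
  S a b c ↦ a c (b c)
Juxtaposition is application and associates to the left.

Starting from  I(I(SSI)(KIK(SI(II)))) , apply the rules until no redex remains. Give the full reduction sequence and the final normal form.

  start: I(I(SSI)(KIK(SI(II))))
  step 1: I(SSI)(KIK(SI(II)))
  step 2: SSI(KIK(SI(II)))
  step 3: S(KIK(SI(II)))(I(KIK(SI(II))))
  step 4: S(I(SI(II)))(I(KIK(SI(II))))
  step 5: S(SI(II))(I(KIK(SI(II))))
  step 6: S(SII)(I(KIK(SI(II))))
  step 7: S(SII)(KIK(SI(II)))
  step 8: S(SII)(I(SI(II)))
  step 9: S(SII)(SI(II))
  step 10: S(SII)(SII)

Answer: normal form = S(SII)(SII)  (in 10 steps)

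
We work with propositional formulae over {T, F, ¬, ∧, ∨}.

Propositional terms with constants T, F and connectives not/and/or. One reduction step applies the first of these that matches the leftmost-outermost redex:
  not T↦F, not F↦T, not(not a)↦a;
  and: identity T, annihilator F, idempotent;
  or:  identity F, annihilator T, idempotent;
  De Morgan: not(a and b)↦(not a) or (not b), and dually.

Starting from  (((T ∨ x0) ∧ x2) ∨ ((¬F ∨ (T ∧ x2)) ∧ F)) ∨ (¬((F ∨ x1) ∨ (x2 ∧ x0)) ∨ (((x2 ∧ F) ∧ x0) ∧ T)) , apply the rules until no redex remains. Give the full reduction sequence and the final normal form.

Answer: normal form = x2 ∨ (¬x1 ∧ (¬x2 ∨ ¬x0))  (in 13 steps)

Working:
  start: (((T ∨ x0) ∧ x2) ∨ ((¬F ∨ (T ∧ x2)) ∧ F)) ∨ (¬((F ∨ x1) ∨ (x2 ∧ x0)) ∨ (((x2 ∧ F) ∧ x0) ∧ T))
  step 1: ((T ∧ x2) ∨ ((¬F ∨ (T ∧ x2)) ∧ F)) ∨ (¬((F ∨ x1) ∨ (x2 ∧ x0)) ∨ (((x2 ∧ F) ∧ x0) ∧ T))
  step 2: (x2 ∨ ((¬F ∨ (T ∧ x2)) ∧ F)) ∨ (¬((F ∨ x1) ∨ (x2 ∧ x0)) ∨ (((x2 ∧ F) ∧ x0) ∧ T))
  step 3: (x2 ∨ F) ∨ (¬((F ∨ x1) ∨ (x2 ∧ x0)) ∨ (((x2 ∧ F) ∧ x0) ∧ T))
  step 4: x2 ∨ (¬((F ∨ x1) ∨ (x2 ∧ x0)) ∨ (((x2 ∧ F) ∧ x0) ∧ T))
  step 5: x2 ∨ ((¬(F ∨ x1) ∧ ¬(x2 ∧ x0)) ∨ (((x2 ∧ F) ∧ x0) ∧ T))
  step 6: x2 ∨ (((¬F ∧ ¬x1) ∧ ¬(x2 ∧ x0)) ∨ (((x2 ∧ F) ∧ x0) ∧ T))
  step 7: x2 ∨ (((T ∧ ¬x1) ∧ ¬(x2 ∧ x0)) ∨ (((x2 ∧ F) ∧ x0) ∧ T))
  step 8: x2 ∨ ((¬x1 ∧ ¬(x2 ∧ x0)) ∨ (((x2 ∧ F) ∧ x0) ∧ T))
  step 9: x2 ∨ ((¬x1 ∧ (¬x2 ∨ ¬x0)) ∨ (((x2 ∧ F) ∧ x0) ∧ T))
  step 10: x2 ∨ ((¬x1 ∧ (¬x2 ∨ ¬x0)) ∨ ((x2 ∧ F) ∧ x0))
  step 11: x2 ∨ ((¬x1 ∧ (¬x2 ∨ ¬x0)) ∨ (F ∧ x0))
  step 12: x2 ∨ ((¬x1 ∧ (¬x2 ∨ ¬x0)) ∨ F)
  step 13: x2 ∨ (¬x1 ∧ (¬x2 ∨ ¬x0))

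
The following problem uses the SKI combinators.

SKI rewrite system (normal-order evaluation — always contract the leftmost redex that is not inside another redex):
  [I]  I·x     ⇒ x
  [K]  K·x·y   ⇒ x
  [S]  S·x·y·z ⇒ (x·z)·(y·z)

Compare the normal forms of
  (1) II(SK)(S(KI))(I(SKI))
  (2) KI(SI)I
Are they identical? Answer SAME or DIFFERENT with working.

Answer: DIFFERENT — A ⇓ SKI, B ⇓ I

Working:
Term A:
  start: II(SK)(S(KI))(I(SKI))
  step 1: I(SK)(S(KI))(I(SKI))
  step 2: SK(S(KI))(I(SKI))
  step 3: K(I(SKI))(S(KI)(I(SKI)))
  step 4: I(SKI)
  step 5: SKI

Term B:
  start: KI(SI)I
  step 1: II
  step 2: I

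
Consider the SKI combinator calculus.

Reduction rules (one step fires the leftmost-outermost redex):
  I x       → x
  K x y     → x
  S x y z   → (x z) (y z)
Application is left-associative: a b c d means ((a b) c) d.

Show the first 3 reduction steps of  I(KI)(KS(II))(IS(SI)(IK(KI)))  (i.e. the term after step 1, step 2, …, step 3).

  start: I(KI)(KS(II))(IS(SI)(IK(KI)))
  [1] KI(KS(II))(IS(SI)(IK(KI)))
  [2] I(IS(SI)(IK(KI)))
  [3] IS(SI)(IK(KI))

Answer: after 3 steps: IS(SI)(IK(KI))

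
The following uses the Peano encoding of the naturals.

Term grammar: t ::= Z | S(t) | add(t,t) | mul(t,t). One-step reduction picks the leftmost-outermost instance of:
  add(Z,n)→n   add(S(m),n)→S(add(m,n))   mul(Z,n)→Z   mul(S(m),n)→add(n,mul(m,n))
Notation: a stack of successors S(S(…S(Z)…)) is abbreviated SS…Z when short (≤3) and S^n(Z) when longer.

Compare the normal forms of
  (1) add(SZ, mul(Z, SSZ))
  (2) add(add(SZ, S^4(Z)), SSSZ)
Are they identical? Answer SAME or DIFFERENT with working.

Answer: DIFFERENT — A ⇓ SZ, B ⇓ S^8(Z)

Reduction:
Term A:
  start: add(SZ, mul(Z, SSZ))
  →1  S(add(Z, mul(Z, SSZ)))
  →2  S(mul(Z, SSZ))
  →3  SZ

Term B:
  start: add(add(SZ, S^4(Z)), SSSZ)
  →1  add(S(add(Z, S^4(Z))), SSSZ)
  →2  S(add(add(Z, S^4(Z)), SSSZ))
  →3  S(add(S^4(Z), SSSZ))
  →4  S(S(add(SSSZ, SSSZ)))
  →5  S(S(S(add(SSZ, SSSZ))))
  →6  S(S(S(S(add(SZ, SSSZ)))))
  →7  S(S(S(S(S(add(Z, SSSZ))))))
  →8  S^8(Z)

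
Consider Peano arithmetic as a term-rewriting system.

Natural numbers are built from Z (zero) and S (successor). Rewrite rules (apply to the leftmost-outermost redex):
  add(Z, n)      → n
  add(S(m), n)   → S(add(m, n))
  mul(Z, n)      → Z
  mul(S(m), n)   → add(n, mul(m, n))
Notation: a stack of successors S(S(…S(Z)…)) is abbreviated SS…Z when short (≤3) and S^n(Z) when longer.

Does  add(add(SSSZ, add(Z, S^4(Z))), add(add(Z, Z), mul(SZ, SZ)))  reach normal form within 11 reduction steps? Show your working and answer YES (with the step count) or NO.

Answer: NO — after 11 steps the term is S(S(S(S(S(S(add(SZ, add(add(Z, Z), mul(SZ, SZ))))))))), not yet normal

Reduction:
  start: add(add(SSSZ, add(Z, S^4(Z))), add(add(Z, Z), mul(SZ, SZ)))
  [1] add(S(add(SSZ, add(Z, S^4(Z)))), add(add(Z, Z), mul(SZ, SZ)))
  [2] S(add(add(SSZ, add(Z, S^4(Z))), add(add(Z, Z), mul(SZ, SZ))))
  [3] S(add(S(add(SZ, add(Z, S^4(Z)))), add(add(Z, Z), mul(SZ, SZ))))
  [4] S(S(add(add(SZ, add(Z, S^4(Z))), add(add(Z, Z), mul(SZ, SZ)))))
  [5] S(S(add(S(add(Z, add(Z, S^4(Z)))), add(add(Z, Z), mul(SZ, SZ)))))
  [6] S(S(S(add(add(Z, add(Z, S^4(Z))), add(add(Z, Z), mul(SZ, SZ))))))
  [7] S(S(S(add(add(Z, S^4(Z)), add(add(Z, Z), mul(SZ, SZ))))))
  [8] S(S(S(add(S^4(Z), add(add(Z, Z), mul(SZ, SZ))))))
  [9] S(S(S(S(add(SSSZ, add(add(Z, Z), mul(SZ, SZ)))))))
  [10] S(S(S(S(S(add(SSZ, add(add(Z, Z), mul(SZ, SZ))))))))
  [11] S(S(S(S(S(S(add(SZ, add(add(Z, Z), mul(SZ, SZ)))))))))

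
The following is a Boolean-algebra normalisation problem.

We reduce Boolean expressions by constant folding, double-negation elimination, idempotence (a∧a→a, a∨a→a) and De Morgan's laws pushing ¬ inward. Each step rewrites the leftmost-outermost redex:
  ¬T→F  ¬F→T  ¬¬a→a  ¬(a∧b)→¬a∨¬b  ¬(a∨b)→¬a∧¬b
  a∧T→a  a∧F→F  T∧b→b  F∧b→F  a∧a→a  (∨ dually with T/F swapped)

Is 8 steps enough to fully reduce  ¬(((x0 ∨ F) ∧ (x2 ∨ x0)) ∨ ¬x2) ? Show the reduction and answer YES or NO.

  start: ¬(((x0 ∨ F) ∧ (x2 ∨ x0)) ∨ ¬x2)
  step 1: ¬((x0 ∨ F) ∧ (x2 ∨ x0)) ∧ ¬¬x2
  step 2: (¬(x0 ∨ F) ∨ ¬(x2 ∨ x0)) ∧ ¬¬x2
  step 3: ((¬x0 ∧ ¬F) ∨ ¬(x2 ∨ x0)) ∧ ¬¬x2
  step 4: ((¬x0 ∧ T) ∨ ¬(x2 ∨ x0)) ∧ ¬¬x2
  step 5: (¬x0 ∨ ¬(x2 ∨ x0)) ∧ ¬¬x2
  step 6: (¬x0 ∨ (¬x2 ∧ ¬x0)) ∧ ¬¬x2
  step 7: (¬x0 ∨ (¬x2 ∧ ¬x0)) ∧ x2

Answer: YES — reaches normal form (¬x0 ∨ (¬x2 ∧ ¬x0)) ∧ x2 in 7 ≤ 8 steps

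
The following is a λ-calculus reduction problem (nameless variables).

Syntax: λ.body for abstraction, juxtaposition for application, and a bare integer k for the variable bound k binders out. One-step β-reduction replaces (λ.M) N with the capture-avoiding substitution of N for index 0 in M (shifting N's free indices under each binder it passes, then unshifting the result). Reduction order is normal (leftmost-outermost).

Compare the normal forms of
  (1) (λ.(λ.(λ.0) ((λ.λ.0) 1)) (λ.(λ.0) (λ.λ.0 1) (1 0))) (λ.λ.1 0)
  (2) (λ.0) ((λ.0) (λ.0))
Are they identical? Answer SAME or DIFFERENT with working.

Term A:
  start: (λ.(λ.(λ.0) ((λ.λ.0) 1)) (λ.(λ.0) (λ.λ.0 1) (1 0))) (λ.λ.1 0)
  [1] (λ.(λ.0) ((λ.λ.0) (λ.λ.1 0))) (λ.(λ.0) (λ.λ.0 1) ((λ.λ.1 0) 0))
  [2] (λ.0) ((λ.λ.0) (λ.λ.1 0))
  [3] (λ.λ.0) (λ.λ.1 0)
  [4] λ.0

Term B:
  start: (λ.0) ((λ.0) (λ.0))
  [1] (λ.0) (λ.0)
  [2] λ.0

Answer: SAME — A ⇓ λ.0, B ⇓ λ.0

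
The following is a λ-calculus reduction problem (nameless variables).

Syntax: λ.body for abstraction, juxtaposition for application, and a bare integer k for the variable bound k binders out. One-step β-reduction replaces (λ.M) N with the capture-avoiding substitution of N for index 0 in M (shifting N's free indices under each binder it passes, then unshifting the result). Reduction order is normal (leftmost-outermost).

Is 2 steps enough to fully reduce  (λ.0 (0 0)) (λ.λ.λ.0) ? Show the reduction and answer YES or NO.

  start: (λ.0 (0 0)) (λ.λ.λ.0)
  step 1: (λ.λ.λ.0) ((λ.λ.λ.0) (λ.λ.λ.0))
  step 2: λ.λ.0

Answer: YES — reaches normal form λ.λ.0 in 2 ≤ 2 steps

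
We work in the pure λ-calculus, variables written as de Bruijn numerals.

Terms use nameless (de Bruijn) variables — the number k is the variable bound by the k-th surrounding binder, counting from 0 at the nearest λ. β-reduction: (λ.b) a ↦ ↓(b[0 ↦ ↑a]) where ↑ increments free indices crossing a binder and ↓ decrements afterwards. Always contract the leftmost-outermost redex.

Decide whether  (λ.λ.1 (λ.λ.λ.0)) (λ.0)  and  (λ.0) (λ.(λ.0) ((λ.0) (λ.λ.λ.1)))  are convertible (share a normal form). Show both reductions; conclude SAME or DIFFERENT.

Term A:
  start: (λ.λ.1 (λ.λ.λ.0)) (λ.0)
  [1] λ.(λ.0) (λ.λ.λ.0)
  [2] λ.λ.λ.λ.0

Term B:
  start: (λ.0) (λ.(λ.0) ((λ.0) (λ.λ.λ.1)))
  [1] λ.(λ.0) ((λ.0) (λ.λ.λ.1))
  [2] λ.(λ.0) (λ.λ.λ.1)
  [3] λ.λ.λ.λ.1

Answer: DIFFERENT — A ⇓ λ.λ.λ.λ.0, B ⇓ λ.λ.λ.λ.1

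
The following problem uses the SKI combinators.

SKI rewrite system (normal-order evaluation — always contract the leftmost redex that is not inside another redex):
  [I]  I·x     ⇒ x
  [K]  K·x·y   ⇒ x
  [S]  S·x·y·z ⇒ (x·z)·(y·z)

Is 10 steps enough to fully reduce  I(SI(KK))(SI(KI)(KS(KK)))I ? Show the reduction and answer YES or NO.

  start: I(SI(KK))(SI(KI)(KS(KK)))I
  [1] SI(KK)(SI(KI)(KS(KK)))I
  [2] I(SI(KI)(KS(KK)))(KK(SI(KI)(KS(KK))))I
  [3] SI(KI)(KS(KK))(KK(SI(KI)(KS(KK))))I
  [4] I(KS(KK))(KI(KS(KK)))(KK(SI(KI)(KS(KK))))I
  [5] KS(KK)(KI(KS(KK)))(KK(SI(KI)(KS(KK))))I
  [6] S(KI(KS(KK)))(KK(SI(KI)(KS(KK))))I
  [7] KI(KS(KK))I(KK(SI(KI)(KS(KK)))I)
  [8] II(KK(SI(KI)(KS(KK)))I)
  [9] I(KK(SI(KI)(KS(KK)))I)
  [10] KK(SI(KI)(KS(KK)))I

Answer: NO — after 10 steps the term is KK(SI(KI)(KS(KK)))I, not yet normal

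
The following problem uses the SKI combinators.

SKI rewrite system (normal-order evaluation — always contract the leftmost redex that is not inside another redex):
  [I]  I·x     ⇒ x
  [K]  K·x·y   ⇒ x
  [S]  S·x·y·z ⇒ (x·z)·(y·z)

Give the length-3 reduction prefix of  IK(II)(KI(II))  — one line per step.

  start: IK(II)(KI(II))
  →1  K(II)(KI(II))
  →2  II
  →3  I

Answer: after 3 steps: I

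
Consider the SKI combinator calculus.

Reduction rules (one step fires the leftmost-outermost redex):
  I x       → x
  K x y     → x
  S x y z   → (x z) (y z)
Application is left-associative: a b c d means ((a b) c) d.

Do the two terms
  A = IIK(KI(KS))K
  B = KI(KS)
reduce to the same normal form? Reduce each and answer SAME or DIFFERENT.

Answer: SAME — A ⇓ I, B ⇓ I

Derivation:
Term A:
  start: IIK(KI(KS))K
  [1] IK(KI(KS))K
  [2] K(KI(KS))K
  [3] KI(KS)
  [4] I

Term B:
  start: KI(KS)
  [1] I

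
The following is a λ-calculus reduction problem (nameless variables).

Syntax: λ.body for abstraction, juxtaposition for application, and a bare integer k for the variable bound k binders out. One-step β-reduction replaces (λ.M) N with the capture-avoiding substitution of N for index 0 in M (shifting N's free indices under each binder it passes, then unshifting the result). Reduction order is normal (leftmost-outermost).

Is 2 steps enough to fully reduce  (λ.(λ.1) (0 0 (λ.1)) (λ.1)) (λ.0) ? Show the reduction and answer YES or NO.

  start: (λ.(λ.1) (0 0 (λ.1)) (λ.1)) (λ.0)
  →1  (λ.λ.0) ((λ.0) (λ.0) (λ.λ.0)) (λ.λ.0)
  →2  (λ.0) (λ.λ.0)

Answer: NO — after 2 steps the term is (λ.0) (λ.λ.0), not yet normal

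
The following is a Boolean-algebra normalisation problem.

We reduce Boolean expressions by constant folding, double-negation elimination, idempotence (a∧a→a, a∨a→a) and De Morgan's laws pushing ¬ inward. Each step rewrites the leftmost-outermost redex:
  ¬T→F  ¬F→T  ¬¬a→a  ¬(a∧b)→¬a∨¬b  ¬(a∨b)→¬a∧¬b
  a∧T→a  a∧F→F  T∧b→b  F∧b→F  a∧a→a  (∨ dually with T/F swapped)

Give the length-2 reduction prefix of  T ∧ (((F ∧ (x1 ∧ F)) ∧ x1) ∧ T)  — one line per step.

  start: T ∧ (((F ∧ (x1 ∧ F)) ∧ x1) ∧ T)
  →1  ((F ∧ (x1 ∧ F)) ∧ x1) ∧ T
  →2  (F ∧ (x1 ∧ F)) ∧ x1

Answer: after 2 steps: (F ∧ (x1 ∧ F)) ∧ x1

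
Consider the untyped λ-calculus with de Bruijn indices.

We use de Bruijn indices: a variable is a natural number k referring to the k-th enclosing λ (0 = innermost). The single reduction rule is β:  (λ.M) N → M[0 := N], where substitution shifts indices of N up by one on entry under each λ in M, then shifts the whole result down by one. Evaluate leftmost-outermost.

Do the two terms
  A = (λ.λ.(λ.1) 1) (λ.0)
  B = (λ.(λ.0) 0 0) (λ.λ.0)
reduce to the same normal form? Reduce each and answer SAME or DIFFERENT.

Answer: SAME — A ⇓ λ.0, B ⇓ λ.0

Working:
Term A:
  start: (λ.λ.(λ.1) 1) (λ.0)
  →1  λ.(λ.1) (λ.0)
  →2  λ.0

Term B:
  start: (λ.(λ.0) 0 0) (λ.λ.0)
  →1  (λ.0) (λ.λ.0) (λ.λ.0)
  →2  (λ.λ.0) (λ.λ.0)
  →3  λ.0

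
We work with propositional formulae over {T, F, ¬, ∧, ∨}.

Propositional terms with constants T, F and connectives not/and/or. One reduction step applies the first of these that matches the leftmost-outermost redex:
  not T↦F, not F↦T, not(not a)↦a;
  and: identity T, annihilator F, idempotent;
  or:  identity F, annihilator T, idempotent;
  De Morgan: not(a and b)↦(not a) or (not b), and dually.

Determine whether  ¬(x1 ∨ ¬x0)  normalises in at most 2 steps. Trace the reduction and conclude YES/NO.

  start: ¬(x1 ∨ ¬x0)
  step 1: ¬x1 ∧ ¬¬x0
  step 2: ¬x1 ∧ x0

Answer: YES — reaches normal form ¬x1 ∧ x0 in 2 ≤ 2 steps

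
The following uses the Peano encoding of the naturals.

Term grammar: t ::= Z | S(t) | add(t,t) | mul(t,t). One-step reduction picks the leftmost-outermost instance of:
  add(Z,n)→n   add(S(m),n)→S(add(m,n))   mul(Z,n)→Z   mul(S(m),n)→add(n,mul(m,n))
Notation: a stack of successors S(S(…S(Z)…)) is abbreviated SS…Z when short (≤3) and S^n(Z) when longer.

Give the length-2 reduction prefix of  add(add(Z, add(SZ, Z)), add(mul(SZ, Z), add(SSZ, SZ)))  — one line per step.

Answer: after 2 steps: add(S(add(Z, Z)), add(mul(SZ, Z), add(SSZ, SZ)))

Working:
  start: add(add(Z, add(SZ, Z)), add(mul(SZ, Z), add(SSZ, SZ)))
  step 1: add(add(SZ, Z), add(mul(SZ, Z), add(SSZ, SZ)))
  step 2: add(S(add(Z, Z)), add(mul(SZ, Z), add(SSZ, SZ)))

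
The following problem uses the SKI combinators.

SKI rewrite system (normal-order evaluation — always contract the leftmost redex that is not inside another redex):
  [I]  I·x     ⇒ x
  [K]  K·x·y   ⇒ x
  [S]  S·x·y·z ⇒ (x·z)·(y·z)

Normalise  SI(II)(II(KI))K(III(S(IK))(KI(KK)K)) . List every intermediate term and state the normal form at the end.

Answer: normal form = K(SKK)  (in 12 steps)

Reduction:
  start: SI(II)(II(KI))K(III(S(IK))(KI(KK)K))
  step 1: I(II(KI))(II(II(KI)))K(III(S(IK))(KI(KK)K))
  step 2: II(KI)(II(II(KI)))K(III(S(IK))(KI(KK)K))
  step 3: I(KI)(II(II(KI)))K(III(S(IK))(KI(KK)K))
  step 4: KI(II(II(KI)))K(III(S(IK))(KI(KK)K))
  step 5: IK(III(S(IK))(KI(KK)K))
  step 6: K(III(S(IK))(KI(KK)K))
  step 7: K(II(S(IK))(KI(KK)K))
  step 8: K(I(S(IK))(KI(KK)K))
  step 9: K(S(IK)(KI(KK)K))
  step 10: K(SK(KI(KK)K))
  step 11: K(SK(IK))
  step 12: K(SKK)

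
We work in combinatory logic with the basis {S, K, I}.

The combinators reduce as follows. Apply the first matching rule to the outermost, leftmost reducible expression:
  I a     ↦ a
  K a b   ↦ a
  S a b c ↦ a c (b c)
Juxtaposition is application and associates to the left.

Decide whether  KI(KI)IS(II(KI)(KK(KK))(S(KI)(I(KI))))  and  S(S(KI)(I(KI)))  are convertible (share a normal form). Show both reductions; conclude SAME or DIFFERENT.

Term A:
  start: KI(KI)IS(II(KI)(KK(KK))(S(KI)(I(KI))))
  [1] IIS(II(KI)(KK(KK))(S(KI)(I(KI))))
  [2] IS(II(KI)(KK(KK))(S(KI)(I(KI))))
  [3] S(II(KI)(KK(KK))(S(KI)(I(KI))))
  [4] S(I(KI)(KK(KK))(S(KI)(I(KI))))
  [5] S(KI(KK(KK))(S(KI)(I(KI))))
  [6] S(I(S(KI)(I(KI))))
  [7] S(S(KI)(I(KI)))
  [8] S(S(KI)(KI))

Term B:
  start: S(S(KI)(I(KI)))
  [1] S(S(KI)(KI))

Answer: SAME — A ⇓ S(S(KI)(KI)), B ⇓ S(S(KI)(KI))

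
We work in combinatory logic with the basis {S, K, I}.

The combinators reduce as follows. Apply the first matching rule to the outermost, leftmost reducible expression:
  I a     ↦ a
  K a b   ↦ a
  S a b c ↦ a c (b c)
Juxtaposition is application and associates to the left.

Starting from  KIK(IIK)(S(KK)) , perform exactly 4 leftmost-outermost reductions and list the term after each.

Answer: after 4 steps: K(S(KK))

Derivation:
  start: KIK(IIK)(S(KK))
  [1] I(IIK)(S(KK))
  [2] IIK(S(KK))
  [3] IK(S(KK))
  [4] K(S(KK))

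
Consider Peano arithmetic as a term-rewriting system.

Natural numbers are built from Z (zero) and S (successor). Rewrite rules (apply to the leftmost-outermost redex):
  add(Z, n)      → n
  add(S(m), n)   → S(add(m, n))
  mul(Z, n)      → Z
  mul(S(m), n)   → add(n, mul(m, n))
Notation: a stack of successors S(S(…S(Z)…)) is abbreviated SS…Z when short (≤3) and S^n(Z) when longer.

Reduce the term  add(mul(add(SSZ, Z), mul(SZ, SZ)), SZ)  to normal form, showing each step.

  start: add(mul(add(SSZ, Z), mul(SZ, SZ)), SZ)
  step 1: add(mul(S(add(SZ, Z)), mul(SZ, SZ)), SZ)
  step 2: add(add(mul(SZ, SZ), mul(add(SZ, Z), mul(SZ, SZ))), SZ)
  step 3: add(add(add(SZ, mul(Z, SZ)), mul(add(SZ, Z), mul(SZ, SZ))), SZ)
  step 4: add(add(S(add(Z, mul(Z, SZ))), mul(add(SZ, Z), mul(SZ, SZ))), SZ)
  step 5: add(S(add(add(Z, mul(Z, SZ)), mul(add(SZ, Z), mul(SZ, SZ)))), SZ)
  step 6: S(add(add(add(Z, mul(Z, SZ)), mul(add(SZ, Z), mul(SZ, SZ))), SZ))
  step 7: S(add(add(mul(Z, SZ), mul(add(SZ, Z), mul(SZ, SZ))), SZ))
  step 8: S(add(add(Z, mul(add(SZ, Z), mul(SZ, SZ))), SZ))
  step 9: S(add(mul(add(SZ, Z), mul(SZ, SZ)), SZ))
  step 10: S(add(mul(S(add(Z, Z)), mul(SZ, SZ)), SZ))
  step 11: S(add(add(mul(SZ, SZ), mul(add(Z, Z), mul(SZ, SZ))), SZ))
  step 12: S(add(add(add(SZ, mul(Z, SZ)), mul(add(Z, Z), mul(SZ, SZ))), SZ))
  step 13: S(add(add(S(add(Z, mul(Z, SZ))), mul(add(Z, Z), mul(SZ, SZ))), SZ))
  step 14: S(add(S(add(add(Z, mul(Z, SZ)), mul(add(Z, Z), mul(SZ, SZ)))), SZ))
  step 15: S(S(add(add(add(Z, mul(Z, SZ)), mul(add(Z, Z), mul(SZ, SZ))), SZ)))
  step 16: S(S(add(add(mul(Z, SZ), mul(add(Z, Z), mul(SZ, SZ))), SZ)))
  step 17: S(S(add(add(Z, mul(add(Z, Z), mul(SZ, SZ))), SZ)))
  step 18: S(S(add(mul(add(Z, Z), mul(SZ, SZ)), SZ)))
  step 19: S(S(add(mul(Z, mul(SZ, SZ)), SZ)))
  step 20: S(S(add(Z, SZ)))
  step 21: SSSZ

Answer: normal form = SSSZ  (in 21 steps)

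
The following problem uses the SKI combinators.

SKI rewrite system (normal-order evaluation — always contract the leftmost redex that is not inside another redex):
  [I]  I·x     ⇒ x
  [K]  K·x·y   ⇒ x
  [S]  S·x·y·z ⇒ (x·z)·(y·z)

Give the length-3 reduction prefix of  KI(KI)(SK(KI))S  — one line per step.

  start: KI(KI)(SK(KI))S
  [1] I(SK(KI))S
  [2] SK(KI)S
  [3] KS(KIS)

Answer: after 3 steps: KS(KIS)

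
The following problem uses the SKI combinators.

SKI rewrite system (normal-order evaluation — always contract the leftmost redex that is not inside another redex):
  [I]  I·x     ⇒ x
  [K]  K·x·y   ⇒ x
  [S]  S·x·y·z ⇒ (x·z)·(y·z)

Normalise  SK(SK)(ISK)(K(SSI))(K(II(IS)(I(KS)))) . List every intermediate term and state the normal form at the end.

Answer: normal form = K(S(KS))  (in 9 steps)

Reduction:
  start: SK(SK)(ISK)(K(SSI))(K(II(IS)(I(KS))))
  →1  K(ISK)(SK(ISK))(K(SSI))(K(II(IS)(I(KS))))
  →2  ISK(K(SSI))(K(II(IS)(I(KS))))
  →3  SK(K(SSI))(K(II(IS)(I(KS))))
  →4  K(K(II(IS)(I(KS))))(K(SSI)(K(II(IS)(I(KS)))))
  →5  K(II(IS)(I(KS)))
  →6  K(I(IS)(I(KS)))
  →7  K(IS(I(KS)))
  →8  K(S(I(KS)))
  →9  K(S(KS))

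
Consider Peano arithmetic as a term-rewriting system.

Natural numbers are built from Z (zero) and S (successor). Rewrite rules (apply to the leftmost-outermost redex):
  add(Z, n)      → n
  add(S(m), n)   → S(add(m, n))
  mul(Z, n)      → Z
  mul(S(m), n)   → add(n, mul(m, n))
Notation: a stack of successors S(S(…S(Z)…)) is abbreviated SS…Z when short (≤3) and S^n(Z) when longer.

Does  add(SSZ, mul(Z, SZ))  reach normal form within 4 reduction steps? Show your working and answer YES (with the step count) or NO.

Answer: YES — reaches normal form SSZ in 4 ≤ 4 steps

Reduction:
  start: add(SSZ, mul(Z, SZ))
  [1] S(add(SZ, mul(Z, SZ)))
  [2] S(S(add(Z, mul(Z, SZ))))
  [3] S(S(mul(Z, SZ)))
  [4] SSZ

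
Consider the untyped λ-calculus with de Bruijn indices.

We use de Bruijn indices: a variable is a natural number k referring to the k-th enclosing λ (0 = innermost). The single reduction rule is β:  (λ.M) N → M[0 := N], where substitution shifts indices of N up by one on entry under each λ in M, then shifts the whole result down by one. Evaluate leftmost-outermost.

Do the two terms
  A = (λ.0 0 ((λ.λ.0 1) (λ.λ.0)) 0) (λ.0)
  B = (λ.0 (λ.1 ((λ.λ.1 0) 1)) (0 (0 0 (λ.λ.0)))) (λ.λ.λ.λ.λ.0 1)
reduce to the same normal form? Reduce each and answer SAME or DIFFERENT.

Answer: DIFFERENT — A ⇓ λ.λ.0, B ⇓ λ.λ.λ.0 1

Derivation:
Term A:
  start: (λ.0 0 ((λ.λ.0 1) (λ.λ.0)) 0) (λ.0)
  [1] (λ.0) (λ.0) ((λ.λ.0 1) (λ.λ.0)) (λ.0)
  [2] (λ.0) ((λ.λ.0 1) (λ.λ.0)) (λ.0)
  [3] (λ.λ.0 1) (λ.λ.0) (λ.0)
  [4] (λ.0 (λ.λ.0)) (λ.0)
  [5] (λ.0) (λ.λ.0)
  [6] λ.λ.0

Term B:
  start: (λ.0 (λ.1 ((λ.λ.1 0) 1)) (0 (0 0 (λ.λ.0)))) (λ.λ.λ.λ.λ.0 1)
  [1] (λ.λ.λ.λ.λ.0 1) (λ.(λ.λ.λ.λ.λ.0 1) ((λ.λ.1 0) (λ.λ.λ.λ.λ.0 1))) ((λ.λ.λ.λ.λ.0 1) ((λ.λ.λ.λ.λ.0 1) (λ.λ.λ.λ.λ.0 1) (λ.λ.0)))
  [2] (λ.λ.λ.λ.0 1) ((λ.λ.λ.λ.λ.0 1) ((λ.λ.λ.λ.λ.0 1) (λ.λ.λ.λ.λ.0 1) (λ.λ.0)))
  [3] λ.λ.λ.0 1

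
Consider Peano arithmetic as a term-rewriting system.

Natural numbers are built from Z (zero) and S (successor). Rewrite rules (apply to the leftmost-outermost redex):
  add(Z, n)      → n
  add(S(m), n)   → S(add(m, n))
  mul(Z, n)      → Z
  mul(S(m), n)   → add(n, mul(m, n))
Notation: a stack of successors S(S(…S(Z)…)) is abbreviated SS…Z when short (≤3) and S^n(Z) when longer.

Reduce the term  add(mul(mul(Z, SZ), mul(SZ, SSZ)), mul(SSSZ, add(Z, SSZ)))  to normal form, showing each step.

Answer: normal form = S^6(Z)  (in 19 steps)

Reduction:
  start: add(mul(mul(Z, SZ), mul(SZ, SSZ)), mul(SSSZ, add(Z, SSZ)))
  →1  add(mul(Z, mul(SZ, SSZ)), mul(SSSZ, add(Z, SSZ)))
  →2  add(Z, mul(SSSZ, add(Z, SSZ)))
  →3  mul(SSSZ, add(Z, SSZ))
  →4  add(add(Z, SSZ), mul(SSZ, add(Z, SSZ)))
  →5  add(SSZ, mul(SSZ, add(Z, SSZ)))
  →6  S(add(SZ, mul(SSZ, add(Z, SSZ))))
  →7  S(S(add(Z, mul(SSZ, add(Z, SSZ)))))
  →8  S(S(mul(SSZ, add(Z, SSZ))))
  →9  S(S(add(add(Z, SSZ), mul(SZ, add(Z, SSZ)))))
  →10  S(S(add(SSZ, mul(SZ, add(Z, SSZ)))))
  →11  S(S(S(add(SZ, mul(SZ, add(Z, SSZ))))))
  →12  S(S(S(S(add(Z, mul(SZ, add(Z, SSZ)))))))
  →13  S(S(S(S(mul(SZ, add(Z, SSZ))))))
  →14  S(S(S(S(add(add(Z, SSZ), mul(Z, add(Z, SSZ)))))))
  →15  S(S(S(S(add(SSZ, mul(Z, add(Z, SSZ)))))))
  →16  S(S(S(S(S(add(SZ, mul(Z, add(Z, SSZ))))))))
  →17  S(S(S(S(S(S(add(Z, mul(Z, add(Z, SSZ)))))))))
  →18  S(S(S(S(S(S(mul(Z, add(Z, SSZ))))))))
  →19  S^6(Z)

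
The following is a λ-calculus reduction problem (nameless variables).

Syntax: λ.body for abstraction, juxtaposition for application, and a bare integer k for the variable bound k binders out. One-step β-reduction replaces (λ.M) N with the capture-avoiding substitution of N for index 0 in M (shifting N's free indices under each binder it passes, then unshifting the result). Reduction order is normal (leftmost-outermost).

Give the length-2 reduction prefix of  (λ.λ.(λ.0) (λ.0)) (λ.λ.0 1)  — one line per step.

Answer: after 2 steps: λ.λ.0

Derivation:
  start: (λ.λ.(λ.0) (λ.0)) (λ.λ.0 1)
  step 1: λ.(λ.0) (λ.0)
  step 2: λ.λ.0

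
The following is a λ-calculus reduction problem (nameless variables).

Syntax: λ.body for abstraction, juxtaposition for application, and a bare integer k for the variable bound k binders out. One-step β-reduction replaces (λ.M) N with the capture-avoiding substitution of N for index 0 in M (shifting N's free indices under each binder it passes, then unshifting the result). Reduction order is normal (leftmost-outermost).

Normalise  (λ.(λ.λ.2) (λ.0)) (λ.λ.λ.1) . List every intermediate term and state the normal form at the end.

Answer: normal form = λ.λ.λ.λ.1  (in 2 steps)

Reduction:
  start: (λ.(λ.λ.2) (λ.0)) (λ.λ.λ.1)
  →1  (λ.λ.λ.λ.λ.1) (λ.0)
  →2  λ.λ.λ.λ.1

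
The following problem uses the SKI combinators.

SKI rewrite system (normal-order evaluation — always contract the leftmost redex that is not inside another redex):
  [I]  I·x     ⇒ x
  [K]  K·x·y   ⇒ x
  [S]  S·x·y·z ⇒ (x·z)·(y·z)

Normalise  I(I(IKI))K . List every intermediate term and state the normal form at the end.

Answer: normal form = I  (in 4 steps)

Reduction:
  start: I(I(IKI))K
  step 1: I(IKI)K
  step 2: IKIK
  step 3: KIK
  step 4: I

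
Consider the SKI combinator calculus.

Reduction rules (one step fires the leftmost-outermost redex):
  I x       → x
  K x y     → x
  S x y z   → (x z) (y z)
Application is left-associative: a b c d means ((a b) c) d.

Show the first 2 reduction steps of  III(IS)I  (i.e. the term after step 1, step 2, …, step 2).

Answer: after 2 steps: I(IS)I

Working:
  start: III(IS)I
  →1  II(IS)I
  →2  I(IS)I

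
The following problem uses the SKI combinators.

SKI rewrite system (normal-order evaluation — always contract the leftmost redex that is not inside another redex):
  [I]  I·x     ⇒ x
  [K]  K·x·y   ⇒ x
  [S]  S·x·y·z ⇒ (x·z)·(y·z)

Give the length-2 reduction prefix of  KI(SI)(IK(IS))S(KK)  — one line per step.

Answer: after 2 steps: IK(IS)S(KK)

Derivation:
  start: KI(SI)(IK(IS))S(KK)
  [1] I(IK(IS))S(KK)
  [2] IK(IS)S(KK)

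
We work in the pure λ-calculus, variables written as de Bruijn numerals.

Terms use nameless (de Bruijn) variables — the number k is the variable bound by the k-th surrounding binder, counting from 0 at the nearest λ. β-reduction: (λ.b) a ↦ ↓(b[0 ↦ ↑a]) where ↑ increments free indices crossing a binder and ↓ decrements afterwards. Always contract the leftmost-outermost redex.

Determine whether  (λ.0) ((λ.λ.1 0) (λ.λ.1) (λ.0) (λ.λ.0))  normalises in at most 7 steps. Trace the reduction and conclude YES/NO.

  start: (λ.0) ((λ.λ.1 0) (λ.λ.1) (λ.0) (λ.λ.0))
  →1  (λ.λ.1 0) (λ.λ.1) (λ.0) (λ.λ.0)
  →2  (λ.(λ.λ.1) 0) (λ.0) (λ.λ.0)
  →3  (λ.λ.1) (λ.0) (λ.λ.0)
  →4  (λ.λ.0) (λ.λ.0)
  →5  λ.0

Answer: YES — reaches normal form λ.0 in 5 ≤ 7 steps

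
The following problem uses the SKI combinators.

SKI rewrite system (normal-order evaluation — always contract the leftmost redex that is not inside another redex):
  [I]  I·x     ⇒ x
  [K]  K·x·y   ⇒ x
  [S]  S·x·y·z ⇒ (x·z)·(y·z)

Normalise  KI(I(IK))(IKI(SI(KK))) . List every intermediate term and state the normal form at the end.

  start: KI(I(IK))(IKI(SI(KK)))
  step 1: I(IKI(SI(KK)))
  step 2: IKI(SI(KK))
  step 3: KI(SI(KK))
  step 4: I

Answer: normal form = I  (in 4 steps)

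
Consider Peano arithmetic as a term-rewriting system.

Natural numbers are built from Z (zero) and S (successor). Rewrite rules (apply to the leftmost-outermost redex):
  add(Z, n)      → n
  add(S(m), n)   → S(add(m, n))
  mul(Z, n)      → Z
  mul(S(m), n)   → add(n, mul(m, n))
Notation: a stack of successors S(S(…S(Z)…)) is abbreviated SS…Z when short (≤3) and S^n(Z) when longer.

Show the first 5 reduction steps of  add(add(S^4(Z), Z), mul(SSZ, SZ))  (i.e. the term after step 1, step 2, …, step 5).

  start: add(add(S^4(Z), Z), mul(SSZ, SZ))
  [1] add(S(add(SSSZ, Z)), mul(SSZ, SZ))
  [2] S(add(add(SSSZ, Z), mul(SSZ, SZ)))
  [3] S(add(S(add(SSZ, Z)), mul(SSZ, SZ)))
  [4] S(S(add(add(SSZ, Z), mul(SSZ, SZ))))
  [5] S(S(add(S(add(SZ, Z)), mul(SSZ, SZ))))

Answer: after 5 steps: S(S(add(S(add(SZ, Z)), mul(SSZ, SZ))))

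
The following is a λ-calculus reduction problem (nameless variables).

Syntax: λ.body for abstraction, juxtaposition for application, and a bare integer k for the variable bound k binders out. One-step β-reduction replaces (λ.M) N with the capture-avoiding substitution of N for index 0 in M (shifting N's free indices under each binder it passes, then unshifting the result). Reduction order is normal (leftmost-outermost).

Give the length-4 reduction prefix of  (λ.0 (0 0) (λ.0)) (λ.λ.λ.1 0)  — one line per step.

  start: (λ.0 (0 0) (λ.0)) (λ.λ.λ.1 0)
  [1] (λ.λ.λ.1 0) ((λ.λ.λ.1 0) (λ.λ.λ.1 0)) (λ.0)
  [2] (λ.λ.1 0) (λ.0)
  [3] λ.(λ.0) 0
  [4] λ.0

Answer: after 4 steps: λ.0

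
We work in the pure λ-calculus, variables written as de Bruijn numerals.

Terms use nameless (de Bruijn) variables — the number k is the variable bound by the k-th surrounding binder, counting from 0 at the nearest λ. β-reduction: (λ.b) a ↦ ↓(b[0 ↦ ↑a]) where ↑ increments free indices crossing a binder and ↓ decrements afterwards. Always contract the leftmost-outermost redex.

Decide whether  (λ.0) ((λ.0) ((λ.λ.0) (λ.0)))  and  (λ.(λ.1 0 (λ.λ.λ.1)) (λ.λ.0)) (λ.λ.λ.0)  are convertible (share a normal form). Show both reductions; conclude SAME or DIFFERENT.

Answer: SAME — A ⇓ λ.0, B ⇓ λ.0

Reduction:
Term A:
  start: (λ.0) ((λ.0) ((λ.λ.0) (λ.0)))
  step 1: (λ.0) ((λ.λ.0) (λ.0))
  step 2: (λ.λ.0) (λ.0)
  step 3: λ.0

Term B:
  start: (λ.(λ.1 0 (λ.λ.λ.1)) (λ.λ.0)) (λ.λ.λ.0)
  step 1: (λ.(λ.λ.λ.0) 0 (λ.λ.λ.1)) (λ.λ.0)
  step 2: (λ.λ.λ.0) (λ.λ.0) (λ.λ.λ.1)
  step 3: (λ.λ.0) (λ.λ.λ.1)
  step 4: λ.0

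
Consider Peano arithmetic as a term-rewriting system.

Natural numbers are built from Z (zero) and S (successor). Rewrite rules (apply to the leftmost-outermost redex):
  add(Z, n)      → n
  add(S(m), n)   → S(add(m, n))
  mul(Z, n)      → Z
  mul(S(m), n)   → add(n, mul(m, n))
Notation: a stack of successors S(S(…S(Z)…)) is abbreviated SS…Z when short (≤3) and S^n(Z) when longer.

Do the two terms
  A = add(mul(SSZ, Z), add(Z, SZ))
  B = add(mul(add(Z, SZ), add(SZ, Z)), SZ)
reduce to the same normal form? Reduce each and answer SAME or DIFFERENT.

Answer: DIFFERENT — A ⇓ SZ, B ⇓ SSZ

Working:
Term A:
  start: add(mul(SSZ, Z), add(Z, SZ))
  step 1: add(add(Z, mul(SZ, Z)), add(Z, SZ))
  step 2: add(mul(SZ, Z), add(Z, SZ))
  step 3: add(add(Z, mul(Z, Z)), add(Z, SZ))
  step 4: add(mul(Z, Z), add(Z, SZ))
  step 5: add(Z, add(Z, SZ))
  step 6: add(Z, SZ)
  step 7: SZ

Term B:
  start: add(mul(add(Z, SZ), add(SZ, Z)), SZ)
  step 1: add(mul(SZ, add(SZ, Z)), SZ)
  step 2: add(add(add(SZ, Z), mul(Z, add(SZ, Z))), SZ)
  step 3: add(add(S(add(Z, Z)), mul(Z, add(SZ, Z))), SZ)
  step 4: add(S(add(add(Z, Z), mul(Z, add(SZ, Z)))), SZ)
  step 5: S(add(add(add(Z, Z), mul(Z, add(SZ, Z))), SZ))
  step 6: S(add(add(Z, mul(Z, add(SZ, Z))), SZ))
  step 7: S(add(mul(Z, add(SZ, Z)), SZ))
  step 8: S(add(Z, SZ))
  step 9: SSZ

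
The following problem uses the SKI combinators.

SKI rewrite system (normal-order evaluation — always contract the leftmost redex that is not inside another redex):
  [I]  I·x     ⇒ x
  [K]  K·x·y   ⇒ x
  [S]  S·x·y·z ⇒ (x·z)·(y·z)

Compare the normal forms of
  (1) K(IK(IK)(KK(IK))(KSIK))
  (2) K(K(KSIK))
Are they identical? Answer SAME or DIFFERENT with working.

Answer: SAME — A ⇓ K(K(SK)), B ⇓ K(K(SK))

Derivation:
Term A:
  start: K(IK(IK)(KK(IK))(KSIK))
  step 1: K(K(IK)(KK(IK))(KSIK))
  step 2: K(IK(KSIK))
  step 3: K(K(KSIK))
  step 4: K(K(SK))

Term B:
  start: K(K(KSIK))
  step 1: K(K(SK))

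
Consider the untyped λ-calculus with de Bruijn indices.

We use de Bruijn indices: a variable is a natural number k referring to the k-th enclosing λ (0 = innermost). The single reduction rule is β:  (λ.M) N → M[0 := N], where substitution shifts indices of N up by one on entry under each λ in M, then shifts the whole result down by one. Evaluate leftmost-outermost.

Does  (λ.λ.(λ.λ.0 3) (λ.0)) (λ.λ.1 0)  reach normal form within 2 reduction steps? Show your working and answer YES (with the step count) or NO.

  start: (λ.λ.(λ.λ.0 3) (λ.0)) (λ.λ.1 0)
  step 1: λ.(λ.λ.0 (λ.λ.1 0)) (λ.0)
  step 2: λ.λ.0 (λ.λ.1 0)

Answer: YES — reaches normal form λ.λ.0 (λ.λ.1 0) in 2 ≤ 2 steps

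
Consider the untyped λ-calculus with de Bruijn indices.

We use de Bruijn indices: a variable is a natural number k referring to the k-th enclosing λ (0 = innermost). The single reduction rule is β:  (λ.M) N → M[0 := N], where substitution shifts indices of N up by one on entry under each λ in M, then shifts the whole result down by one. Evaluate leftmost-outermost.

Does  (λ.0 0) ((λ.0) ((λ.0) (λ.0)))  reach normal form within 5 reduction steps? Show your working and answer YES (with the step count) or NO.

Answer: NO — after 5 steps the term is (λ.0) (λ.0), not yet normal

Working:
  start: (λ.0 0) ((λ.0) ((λ.0) (λ.0)))
  step 1: (λ.0) ((λ.0) (λ.0)) ((λ.0) ((λ.0) (λ.0)))
  step 2: (λ.0) (λ.0) ((λ.0) ((λ.0) (λ.0)))
  step 3: (λ.0) ((λ.0) ((λ.0) (λ.0)))
  step 4: (λ.0) ((λ.0) (λ.0))
  step 5: (λ.0) (λ.0)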